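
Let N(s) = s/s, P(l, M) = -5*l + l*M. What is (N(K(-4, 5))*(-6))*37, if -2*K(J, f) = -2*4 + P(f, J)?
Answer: -222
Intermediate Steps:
P(l, M) = -5*l + M*l
K(J, f) = 4 - f*(-5 + J)/2 (K(J, f) = -(-2*4 + f*(-5 + J))/2 = -(-8 + f*(-5 + J))/2 = 4 - f*(-5 + J)/2)
N(s) = 1
(N(K(-4, 5))*(-6))*37 = (1*(-6))*37 = -6*37 = -222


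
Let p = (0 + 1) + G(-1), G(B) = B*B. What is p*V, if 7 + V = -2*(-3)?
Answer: -2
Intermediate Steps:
G(B) = B²
V = -1 (V = -7 - 2*(-3) = -7 + 6 = -1)
p = 2 (p = (0 + 1) + (-1)² = 1 + 1 = 2)
p*V = 2*(-1) = -2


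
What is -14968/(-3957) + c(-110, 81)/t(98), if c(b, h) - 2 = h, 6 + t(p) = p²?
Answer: 143991295/37979286 ≈ 3.7913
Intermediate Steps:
t(p) = -6 + p²
c(b, h) = 2 + h
-14968/(-3957) + c(-110, 81)/t(98) = -14968/(-3957) + (2 + 81)/(-6 + 98²) = -14968*(-1/3957) + 83/(-6 + 9604) = 14968/3957 + 83/9598 = 143991295/37979286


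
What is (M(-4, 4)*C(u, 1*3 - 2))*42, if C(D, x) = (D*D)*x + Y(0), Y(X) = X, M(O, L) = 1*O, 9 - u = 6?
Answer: -1512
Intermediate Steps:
u = 3 (u = 9 - 1*6 = 9 - 6 = 3)
M(O, L) = O
C(D, x) = x*D² (C(D, x) = (D*D)*x + 0 = D²*x + 0 = x*D² + 0 = x*D²)
(M(-4, 4)*C(u, 1*3 - 2))*42 = -4*(1*3 - 2)*3²*42 = -4*(3 - 2)*9*42 = -4*9*42 = -36*42 = -1512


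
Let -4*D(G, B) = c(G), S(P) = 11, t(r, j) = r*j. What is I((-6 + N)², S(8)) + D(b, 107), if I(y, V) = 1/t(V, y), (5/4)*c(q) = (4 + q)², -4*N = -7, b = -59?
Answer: -1923279/3179 ≈ -605.00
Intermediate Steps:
t(r, j) = j*r
N = 7/4 (N = -¼*(-7) = 7/4 ≈ 1.7500)
c(q) = 4*(4 + q)²/5
D(G, B) = -(4 + G)²/5
I(y, V) = 1/(V*y) (I(y, V) = 1/(y*V) = 1/(V*y))
I((-6 + N)², S(8)) + D(b, 107) = 1/(11*((-6 + 7/4)²)) - (4 - 59)²/5 = 1/(11*((-17/4)²)) - ⅕*(-55)² = 1/(11*(289/16)) - ⅕*3025 = (1/11)*(16/289) - 605 = 16/3179 - 605 = -1923279/3179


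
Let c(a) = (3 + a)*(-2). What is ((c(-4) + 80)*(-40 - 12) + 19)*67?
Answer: -284415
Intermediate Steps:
c(a) = -6 - 2*a
((c(-4) + 80)*(-40 - 12) + 19)*67 = (((-6 - 2*(-4)) + 80)*(-40 - 12) + 19)*67 = (((-6 + 8) + 80)*(-52) + 19)*67 = ((2 + 80)*(-52) + 19)*67 = (82*(-52) + 19)*67 = (-4264 + 19)*67 = -4245*67 = -284415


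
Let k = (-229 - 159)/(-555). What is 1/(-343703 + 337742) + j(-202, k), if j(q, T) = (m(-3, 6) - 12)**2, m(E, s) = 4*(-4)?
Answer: 4673423/5961 ≈ 784.00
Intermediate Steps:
m(E, s) = -16
k = 388/555 (k = -388*(-1/555) = 388/555 ≈ 0.69910)
j(q, T) = 784 (j(q, T) = (-16 - 12)**2 = (-28)**2 = 784)
1/(-343703 + 337742) + j(-202, k) = 1/(-343703 + 337742) + 784 = 1/(-5961) + 784 = -1/5961 + 784 = 4673423/5961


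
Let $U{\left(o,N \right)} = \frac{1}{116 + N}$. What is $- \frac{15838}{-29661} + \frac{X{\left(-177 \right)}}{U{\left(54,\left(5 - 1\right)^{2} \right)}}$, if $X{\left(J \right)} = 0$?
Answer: $\frac{15838}{29661} \approx 0.53397$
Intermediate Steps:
$- \frac{15838}{-29661} + \frac{X{\left(-177 \right)}}{U{\left(54,\left(5 - 1\right)^{2} \right)}} = - \frac{15838}{-29661} + \frac{0}{\frac{1}{116 + \left(5 - 1\right)^{2}}} = \left(-15838\right) \left(- \frac{1}{29661}\right) + \frac{0}{\frac{1}{116 + 4^{2}}} = \frac{15838}{29661} + \frac{0}{\frac{1}{116 + 16}} = \frac{15838}{29661} + \frac{0}{\frac{1}{132}} = \frac{15838}{29661} + 0 \frac{1}{\frac{1}{132}} = \frac{15838}{29661} + 0 \cdot 132 = \frac{15838}{29661} + 0 = \frac{15838}{29661}$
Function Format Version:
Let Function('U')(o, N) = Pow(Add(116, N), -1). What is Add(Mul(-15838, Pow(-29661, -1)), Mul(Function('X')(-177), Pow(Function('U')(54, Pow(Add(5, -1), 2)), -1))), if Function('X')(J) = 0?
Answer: Rational(15838, 29661) ≈ 0.53397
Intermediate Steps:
Add(Mul(-15838, Pow(-29661, -1)), Mul(Function('X')(-177), Pow(Function('U')(54, Pow(Add(5, -1), 2)), -1))) = Add(Mul(-15838, Pow(-29661, -1)), Mul(0, Pow(Pow(Add(116, Pow(Add(5, -1), 2)), -1), -1))) = Add(Mul(-15838, Rational(-1, 29661)), Mul(0, Pow(Pow(Add(116, Pow(4, 2)), -1), -1))) = Add(Rational(15838, 29661), Mul(0, Pow(Pow(Add(116, 16), -1), -1))) = Add(Rational(15838, 29661), Mul(0, Pow(Pow(132, -1), -1))) = Add(Rational(15838, 29661), Mul(0, Pow(Rational(1, 132), -1))) = Add(Rational(15838, 29661), Mul(0, 132)) = Add(Rational(15838, 29661), 0) = Rational(15838, 29661)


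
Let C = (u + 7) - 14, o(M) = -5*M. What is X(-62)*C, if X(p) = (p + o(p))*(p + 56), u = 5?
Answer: 2976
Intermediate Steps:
C = -2 (C = (5 + 7) - 14 = 12 - 14 = -2)
X(p) = -4*p*(56 + p) (X(p) = (p - 5*p)*(p + 56) = (-4*p)*(56 + p) = -4*p*(56 + p))
X(-62)*C = (4*(-62)*(-56 - 1*(-62)))*(-2) = (4*(-62)*(-56 + 62))*(-2) = (4*(-62)*6)*(-2) = -1488*(-2) = 2976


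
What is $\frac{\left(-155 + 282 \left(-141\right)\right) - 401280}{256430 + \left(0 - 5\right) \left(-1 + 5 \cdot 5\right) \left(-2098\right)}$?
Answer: $- \frac{441197}{508190} \approx -0.86817$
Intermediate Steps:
$\frac{\left(-155 + 282 \left(-141\right)\right) - 401280}{256430 + \left(0 - 5\right) \left(-1 + 5 \cdot 5\right) \left(-2098\right)} = \frac{\left(-155 - 39762\right) - 401280}{256430 + - 5 \left(-1 + 25\right) \left(-2098\right)} = \frac{-39917 - 401280}{256430 + \left(-5\right) 24 \left(-2098\right)} = - \frac{441197}{256430 - -251760} = - \frac{441197}{256430 + 251760} = - \frac{441197}{508190}$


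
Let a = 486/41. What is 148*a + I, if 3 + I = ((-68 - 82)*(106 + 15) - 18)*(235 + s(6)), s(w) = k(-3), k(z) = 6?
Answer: -179446203/41 ≈ -4.3767e+6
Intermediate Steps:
a = 486/41 (a = 486*(1/41) = 486/41 ≈ 11.854)
s(w) = 6
I = -4378491 (I = -3 + ((-68 - 82)*(106 + 15) - 18)*(235 + 6) = -3 + (-150*121 - 18)*241 = -3 + (-18150 - 18)*241 = -3 - 18168*241 = -3 - 4378488 = -4378491)
148*a + I = 148*(486/41) - 4378491 = 71928/41 - 4378491 = -179446203/41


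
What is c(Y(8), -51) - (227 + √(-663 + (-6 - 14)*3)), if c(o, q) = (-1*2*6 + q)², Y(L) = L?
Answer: 3742 - I*√723 ≈ 3742.0 - 26.889*I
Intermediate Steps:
c(o, q) = (-12 + q)² (c(o, q) = (-2*6 + q)² = (-12 + q)²)
c(Y(8), -51) - (227 + √(-663 + (-6 - 14)*3)) = (-12 - 51)² - (227 + √(-663 + (-6 - 14)*3)) = (-63)² - (227 + √(-663 - 20*3)) = 3969 - (227 + √(-663 - 60)) = 3969 - (227 + √(-723)) = 3969 - (227 + I*√723) = 3969 + (-227 - I*√723) = 3742 - I*√723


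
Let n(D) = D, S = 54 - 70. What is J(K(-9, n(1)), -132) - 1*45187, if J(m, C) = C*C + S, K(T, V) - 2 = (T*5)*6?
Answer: -27779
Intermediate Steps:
S = -16
K(T, V) = 2 + 30*T (K(T, V) = 2 + (T*5)*6 = 2 + (5*T)*6 = 2 + 30*T)
J(m, C) = -16 + C² (J(m, C) = C*C - 16 = C² - 16 = -16 + C²)
J(K(-9, n(1)), -132) - 1*45187 = (-16 + (-132)²) - 1*45187 = (-16 + 17424) - 45187 = 17408 - 45187 = -27779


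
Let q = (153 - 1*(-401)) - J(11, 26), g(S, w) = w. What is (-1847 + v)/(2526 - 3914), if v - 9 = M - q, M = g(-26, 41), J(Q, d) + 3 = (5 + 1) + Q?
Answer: 2337/1388 ≈ 1.6837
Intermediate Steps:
J(Q, d) = 3 + Q (J(Q, d) = -3 + ((5 + 1) + Q) = -3 + (6 + Q) = 3 + Q)
M = 41
q = 540 (q = (153 - 1*(-401)) - (3 + 11) = (153 + 401) - 1*14 = 554 - 14 = 540)
v = -490 (v = 9 + (41 - 1*540) = 9 + (41 - 540) = 9 - 499 = -490)
(-1847 + v)/(2526 - 3914) = (-1847 - 490)/(2526 - 3914) = -2337/(-1388) = -2337*(-1/1388) = 2337/1388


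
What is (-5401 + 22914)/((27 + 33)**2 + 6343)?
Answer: 17513/9943 ≈ 1.7613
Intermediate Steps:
(-5401 + 22914)/((27 + 33)**2 + 6343) = 17513/(60**2 + 6343) = 17513/(3600 + 6343) = 17513/9943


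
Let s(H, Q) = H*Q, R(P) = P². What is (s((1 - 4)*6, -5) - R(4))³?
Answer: 405224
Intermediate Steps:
(s((1 - 4)*6, -5) - R(4))³ = (((1 - 4)*6)*(-5) - 1*4²)³ = (-3*6*(-5) - 1*16)³ = (-18*(-5) - 16)³ = (90 - 16)³ = 74³ = 405224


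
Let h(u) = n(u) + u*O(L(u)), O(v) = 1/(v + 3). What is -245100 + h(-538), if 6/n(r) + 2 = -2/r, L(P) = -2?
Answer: -43969740/179 ≈ -2.4564e+5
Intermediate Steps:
n(r) = 6/(-2 - 2/r)
O(v) = 1/(3 + v)
h(u) = u - 3*u/(1 + u) (h(u) = -3*u/(1 + u) + u/(3 - 2) = -3*u/(1 + u) + u/1 = -3*u/(1 + u) + u*1 = -3*u/(1 + u) + u = u - 3*u/(1 + u))
-245100 + h(-538) = -245100 - 538*(-2 - 538)/(1 - 538) = -245100 - 538*(-540)/(-537) = -245100 - 538*(-1/537)*(-540) = -245100 - 96840/179 = -43969740/179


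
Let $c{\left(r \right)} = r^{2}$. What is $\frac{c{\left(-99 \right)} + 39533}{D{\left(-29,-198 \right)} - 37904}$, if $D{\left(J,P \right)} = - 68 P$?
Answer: $- \frac{24667}{12220} \approx -2.0186$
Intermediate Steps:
$\frac{c{\left(-99 \right)} + 39533}{D{\left(-29,-198 \right)} - 37904} = \frac{\left(-99\right)^{2} + 39533}{\left(-68\right) \left(-198\right) - 37904} = \frac{9801 + 39533}{13464 - 37904} = \frac{49334}{-24440} = 49334 \left(- \frac{1}{24440}\right) = - \frac{24667}{12220}$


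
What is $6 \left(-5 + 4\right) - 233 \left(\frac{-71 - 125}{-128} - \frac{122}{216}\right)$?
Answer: $- \frac{199739}{864} \approx -231.18$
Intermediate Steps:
$6 \left(-5 + 4\right) - 233 \left(\frac{-71 - 125}{-128} - \frac{122}{216}\right) = 6 \left(-1\right) - 233 \left(\left(-196\right) \left(- \frac{1}{128}\right) - \frac{61}{108}\right) = -6 - 233 \left(\frac{49}{32} - \frac{61}{108}\right) = -6 - \frac{194555}{864} = - \frac{199739}{864}$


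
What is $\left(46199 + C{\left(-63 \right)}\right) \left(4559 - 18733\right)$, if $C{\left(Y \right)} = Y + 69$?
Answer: $-654909670$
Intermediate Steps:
$C{\left(Y \right)} = 69 + Y$
$\left(46199 + C{\left(-63 \right)}\right) \left(4559 - 18733\right) = \left(46199 + \left(69 - 63\right)\right) \left(4559 - 18733\right) = \left(46199 + 6\right) \left(-14174\right) = 46205 \left(-14174\right) = -654909670$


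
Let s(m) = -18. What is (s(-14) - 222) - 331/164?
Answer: -39691/164 ≈ -242.02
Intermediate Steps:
(s(-14) - 222) - 331/164 = (-18 - 222) - 331/164 = -240 - 331*1/164 = -240 - 331/164 = -39691/164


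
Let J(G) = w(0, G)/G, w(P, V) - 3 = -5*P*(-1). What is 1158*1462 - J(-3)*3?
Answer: 1692999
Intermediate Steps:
w(P, V) = 3 + 5*P (w(P, V) = 3 - 5*P*(-1) = 3 + 5*P)
J(G) = 3/G (J(G) = (3 + 5*0)/G = (3 + 0)/G = 3/G)
1158*1462 - J(-3)*3 = 1158*1462 - 3/(-3)*3 = 1692996 - 3*(-1)/3*3 = 1692996 - 1*(-1)*3 = 1692996 + 1*3 = 1692996 + 3 = 1692999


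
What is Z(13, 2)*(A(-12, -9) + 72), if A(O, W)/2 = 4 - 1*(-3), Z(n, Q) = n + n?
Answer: 2236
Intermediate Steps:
Z(n, Q) = 2*n
A(O, W) = 14 (A(O, W) = 2*(4 - 1*(-3)) = 2*(4 + 3) = 2*7 = 14)
Z(13, 2)*(A(-12, -9) + 72) = (2*13)*(14 + 72) = 26*86 = 2236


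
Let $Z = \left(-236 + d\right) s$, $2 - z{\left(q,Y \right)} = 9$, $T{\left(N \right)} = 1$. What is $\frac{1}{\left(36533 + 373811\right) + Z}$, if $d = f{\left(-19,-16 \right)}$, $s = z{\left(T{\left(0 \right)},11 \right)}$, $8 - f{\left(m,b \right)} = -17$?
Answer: $\frac{1}{411821} \approx 2.4282 \cdot 10^{-6}$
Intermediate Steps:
$f{\left(m,b \right)} = 25$ ($f{\left(m,b \right)} = 8 - -17 = 8 + 17 = 25$)
$z{\left(q,Y \right)} = -7$ ($z{\left(q,Y \right)} = 2 - 9 = -7$)
$s = -7$
$d = 25$
$Z = 1477$ ($Z = \left(-236 + 25\right) \left(-7\right) = \left(-211\right) \left(-7\right) = 1477$)
$\frac{1}{\left(36533 + 373811\right) + Z} = \frac{1}{\left(36533 + 373811\right) + 1477} = \frac{1}{410344 + 1477} = \frac{1}{411821}$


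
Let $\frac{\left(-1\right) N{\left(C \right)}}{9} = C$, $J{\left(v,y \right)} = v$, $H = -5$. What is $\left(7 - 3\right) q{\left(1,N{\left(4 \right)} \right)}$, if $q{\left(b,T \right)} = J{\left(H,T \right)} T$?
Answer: $720$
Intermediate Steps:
$N{\left(C \right)} = - 9 C$
$q{\left(b,T \right)} = - 5 T$
$\left(7 - 3\right) q{\left(1,N{\left(4 \right)} \right)} = \left(7 - 3\right) \left(- 5 \left(\left(-9\right) 4\right)\right) = 4 \left(\left(-5\right) \left(-36\right)\right) = 4 \cdot 180 = 720$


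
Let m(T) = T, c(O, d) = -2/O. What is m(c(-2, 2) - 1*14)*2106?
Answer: -27378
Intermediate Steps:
m(c(-2, 2) - 1*14)*2106 = (-2/(-2) - 1*14)*2106 = (-2*(-1/2) - 14)*2106 = (1 - 14)*2106 = -13*2106 = -27378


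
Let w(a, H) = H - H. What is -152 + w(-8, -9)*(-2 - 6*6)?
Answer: -152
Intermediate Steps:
w(a, H) = 0
-152 + w(-8, -9)*(-2 - 6*6) = -152 + 0*(-2 - 6*6) = -152 + 0*(-2 - 36) = -152 + 0*(-38) = -152 + 0 = -152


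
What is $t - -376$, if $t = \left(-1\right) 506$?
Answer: $-130$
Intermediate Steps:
$t = -506$
$t - -376 = -506 - -376 = -506 + 376 = -130$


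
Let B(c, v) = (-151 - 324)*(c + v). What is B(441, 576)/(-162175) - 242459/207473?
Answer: 348024178/192268193 ≈ 1.8101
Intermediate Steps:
B(c, v) = -475*c - 475*v (B(c, v) = -475*(c + v) = -475*c - 475*v)
B(441, 576)/(-162175) - 242459/207473 = (-475*441 - 475*576)/(-162175) - 242459/207473 = (-209475 - 273600)*(-1/162175) - 242459*1/207473 = -483075*(-1/162175) - 34637/29639 = 19323/6487 - 34637/29639 = 348024178/192268193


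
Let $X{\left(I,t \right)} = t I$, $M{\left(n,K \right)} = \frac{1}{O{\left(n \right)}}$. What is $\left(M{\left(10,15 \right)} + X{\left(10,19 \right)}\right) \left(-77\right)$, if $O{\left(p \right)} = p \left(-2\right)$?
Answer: $- \frac{292523}{20} \approx -14626.0$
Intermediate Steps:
$O{\left(p \right)} = - 2 p$
$M{\left(n,K \right)} = - \frac{1}{2 n}$ ($M{\left(n,K \right)} = \frac{1}{\left(-2\right) n} = - \frac{1}{2 n}$)
$X{\left(I,t \right)} = I t$
$\left(M{\left(10,15 \right)} + X{\left(10,19 \right)}\right) \left(-77\right) = \left(- \frac{1}{2 \cdot 10} + 10 \cdot 19\right) \left(-77\right) = \left(\left(- \frac{1}{2}\right) \frac{1}{10} + 190\right) \left(-77\right) = \left(- \frac{1}{20} + 190\right) \left(-77\right) = \frac{3799}{20} \left(-77\right) = - \frac{292523}{20}$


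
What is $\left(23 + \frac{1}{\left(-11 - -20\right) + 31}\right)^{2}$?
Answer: $\frac{848241}{1600} \approx 530.15$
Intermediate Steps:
$\left(23 + \frac{1}{\left(-11 - -20\right) + 31}\right)^{2} = \left(23 + \frac{1}{\left(-11 + 20\right) + 31}\right)^{2} = \left(23 + \frac{1}{9 + 31}\right)^{2} = \left(23 + \frac{1}{40}\right)^{2} = \left(\frac{921}{40}\right)^{2} = \frac{848241}{1600}$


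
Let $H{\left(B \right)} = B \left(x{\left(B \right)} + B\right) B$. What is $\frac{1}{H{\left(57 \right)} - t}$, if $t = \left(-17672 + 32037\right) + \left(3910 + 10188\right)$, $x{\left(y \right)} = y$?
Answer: $\frac{1}{341923} \approx 2.9246 \cdot 10^{-6}$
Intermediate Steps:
$t = 28463$ ($t = 14365 + 14098 = 28463$)
$H{\left(B \right)} = 2 B^{3}$ ($H{\left(B \right)} = B \left(B + B\right) B = B 2 B B = 2 B^{2} B = 2 B^{3}$)
$\frac{1}{H{\left(57 \right)} - t} = \frac{1}{2 \cdot 57^{3} - 28463} = \frac{1}{2 \cdot 185193 - 28463} = \frac{1}{370386 - 28463} = \frac{1}{341923}$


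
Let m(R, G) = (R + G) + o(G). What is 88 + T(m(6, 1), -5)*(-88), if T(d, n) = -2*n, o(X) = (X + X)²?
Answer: -792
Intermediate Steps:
o(X) = 4*X² (o(X) = (2*X)² = 4*X²)
m(R, G) = G + R + 4*G² (m(R, G) = (R + G) + 4*G² = (G + R) + 4*G² = G + R + 4*G²)
88 + T(m(6, 1), -5)*(-88) = 88 - 2*(-5)*(-88) = 88 + 10*(-88) = 88 - 880 = -792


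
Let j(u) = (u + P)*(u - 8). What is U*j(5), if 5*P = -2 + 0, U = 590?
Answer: -8142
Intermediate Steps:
P = -2/5 (P = (-2 + 0)/5 = (1/5)*(-2) = -2/5 ≈ -0.40000)
j(u) = (-8 + u)*(-2/5 + u) (j(u) = (u - 2/5)*(u - 8) = (-2/5 + u)*(-8 + u) = (-8 + u)*(-2/5 + u))
U*j(5) = 590*(16/5 + 5**2 - 42/5*5) = 590*(16/5 + 25 - 42) = 590*(-69/5) = -8142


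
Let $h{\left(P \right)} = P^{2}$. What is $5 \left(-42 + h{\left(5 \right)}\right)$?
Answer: $-85$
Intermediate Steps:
$5 \left(-42 + h{\left(5 \right)}\right) = 5 \left(-42 + 5^{2}\right) = 5 \left(-42 + 25\right) = 5 \left(-17\right) = -85$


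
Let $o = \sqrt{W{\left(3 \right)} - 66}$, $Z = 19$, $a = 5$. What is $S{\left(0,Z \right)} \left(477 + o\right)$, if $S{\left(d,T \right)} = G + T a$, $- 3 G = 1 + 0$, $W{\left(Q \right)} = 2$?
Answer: $45156 + \frac{2272 i}{3} \approx 45156.0 + 757.33 i$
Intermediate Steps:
$G = - \frac{1}{3}$ ($G = - \frac{1 + 0}{3} = \left(- \frac{1}{3}\right) 1 = - \frac{1}{3} \approx -0.33333$)
$o = 8 i$ ($o = \sqrt{2 - 66} = \sqrt{-64} = 8 i \approx 8.0 i$)
$S{\left(d,T \right)} = - \frac{1}{3} + 5 T$ ($S{\left(d,T \right)} = - \frac{1}{3} + T 5 = - \frac{1}{3} + 5 T$)
$S{\left(0,Z \right)} \left(477 + o\right) = \left(- \frac{1}{3} + 5 \cdot 19\right) \left(477 + 8 i\right) = \left(- \frac{1}{3} + 95\right) \left(477 + 8 i\right) = \frac{284 \left(477 + 8 i\right)}{3} = 45156 + \frac{2272 i}{3}$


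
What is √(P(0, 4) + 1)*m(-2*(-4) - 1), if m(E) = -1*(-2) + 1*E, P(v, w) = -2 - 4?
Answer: 9*I*√5 ≈ 20.125*I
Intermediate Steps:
P(v, w) = -6
m(E) = 2 + E
√(P(0, 4) + 1)*m(-2*(-4) - 1) = √(-6 + 1)*(2 + (-2*(-4) - 1)) = √(-5)*(2 + (8 - 1)) = (I*√5)*(2 + 7) = (I*√5)*9 = 9*I*√5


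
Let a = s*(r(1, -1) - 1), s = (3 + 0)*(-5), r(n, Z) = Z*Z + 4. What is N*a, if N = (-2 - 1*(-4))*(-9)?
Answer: 1080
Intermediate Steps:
r(n, Z) = 4 + Z² (r(n, Z) = Z² + 4 = 4 + Z²)
s = -15 (s = 3*(-5) = -15)
N = -18 (N = (-2 + 4)*(-9) = 2*(-9) = -18)
a = -60 (a = -15*((4 + (-1)²) - 1) = -15*((4 + 1) - 1) = -15*(5 - 1) = -15*4 = -60)
N*a = -18*(-60) = 1080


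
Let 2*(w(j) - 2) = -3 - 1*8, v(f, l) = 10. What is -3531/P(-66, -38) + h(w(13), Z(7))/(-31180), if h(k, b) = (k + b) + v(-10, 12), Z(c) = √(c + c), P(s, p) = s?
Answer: 3336247/62360 - √14/31180 ≈ 53.500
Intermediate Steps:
w(j) = -7/2 (w(j) = 2 + (-3 - 1*8)/2 = 2 + (-3 - 8)/2 = 2 + (½)*(-11) = 2 - 11/2 = -7/2)
Z(c) = √2*√c (Z(c) = √(2*c) = √2*√c)
h(k, b) = 10 + b + k (h(k, b) = (k + b) + 10 = (b + k) + 10 = 10 + b + k)
-3531/P(-66, -38) + h(w(13), Z(7))/(-31180) = -3531/(-66) + (10 + √2*√7 - 7/2)/(-31180) = -3531*(-1/66) + (10 + √14 - 7/2)*(-1/31180) = 107/2 + (13/2 + √14)*(-1/31180) = 107/2 + (-13/62360 - √14/31180) = 3336247/62360 - √14/31180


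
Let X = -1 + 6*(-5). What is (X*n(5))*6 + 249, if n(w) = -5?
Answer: 1179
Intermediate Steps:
X = -31 (X = -1 - 30 = -31)
(X*n(5))*6 + 249 = -31*(-5)*6 + 249 = 155*6 + 249 = 930 + 249 = 1179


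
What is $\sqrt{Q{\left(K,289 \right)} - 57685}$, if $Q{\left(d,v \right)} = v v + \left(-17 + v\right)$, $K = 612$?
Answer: $2 \sqrt{6527} \approx 161.58$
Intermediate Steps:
$Q{\left(d,v \right)} = -17 + v + v^{2}$ ($Q{\left(d,v \right)} = v^{2} + \left(-17 + v\right) = -17 + v + v^{2}$)
$\sqrt{Q{\left(K,289 \right)} - 57685} = \sqrt{\left(-17 + 289 + 289^{2}\right) - 57685} = \sqrt{\left(-17 + 289 + 83521\right) - 57685} = \sqrt{83793 - 57685} = \sqrt{26108} = 2 \sqrt{6527}$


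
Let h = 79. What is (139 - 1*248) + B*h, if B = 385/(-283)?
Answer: -61262/283 ≈ -216.47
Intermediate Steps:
B = -385/283 (B = 385*(-1/283) = -385/283 ≈ -1.3604)
(139 - 1*248) + B*h = (139 - 1*248) - 385/283*79 = (139 - 248) - 30415/283 = -109 - 30415/283 = -61262/283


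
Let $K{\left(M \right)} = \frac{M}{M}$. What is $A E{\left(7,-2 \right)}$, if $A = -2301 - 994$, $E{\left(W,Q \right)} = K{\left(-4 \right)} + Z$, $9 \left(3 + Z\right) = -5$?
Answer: $\frac{75785}{9} \approx 8420.6$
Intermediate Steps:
$Z = - \frac{32}{9}$ ($Z = -3 + \frac{1}{9} \left(-5\right) = -3 - \frac{5}{9} = - \frac{32}{9} \approx -3.5556$)
$K{\left(M \right)} = 1$
$E{\left(W,Q \right)} = - \frac{23}{9}$ ($E{\left(W,Q \right)} = 1 - \frac{32}{9} = - \frac{23}{9}$)
$A = -3295$
$A E{\left(7,-2 \right)} = \left(-3295\right) \left(- \frac{23}{9}\right) = \frac{75785}{9}$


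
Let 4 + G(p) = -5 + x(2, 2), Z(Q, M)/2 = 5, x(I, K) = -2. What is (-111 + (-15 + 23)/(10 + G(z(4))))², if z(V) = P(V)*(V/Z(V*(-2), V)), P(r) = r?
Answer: 14161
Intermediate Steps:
Z(Q, M) = 10 (Z(Q, M) = 2*5 = 10)
z(V) = V²/10 (z(V) = V*(V/10) = V²/10)
G(p) = -11 (G(p) = -4 + (-5 - 2) = -4 - 7 = -11)
(-111 + (-15 + 23)/(10 + G(z(4))))² = (-111 + (-15 + 23)/(10 - 11))² = (-111 + 8/(-1))² = (-111 + 8*(-1))² = (-111 - 8)² = (-119)² = 14161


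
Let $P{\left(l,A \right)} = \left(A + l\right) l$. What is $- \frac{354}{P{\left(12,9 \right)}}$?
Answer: $- \frac{59}{42} \approx -1.4048$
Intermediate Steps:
$P{\left(l,A \right)} = l \left(A + l\right)$
$- \frac{354}{P{\left(12,9 \right)}} = - \frac{354}{12 \left(9 + 12\right)} = - \frac{354}{12 \cdot 21} = - \frac{354}{252} = \left(-354\right) \frac{1}{252} = - \frac{59}{42}$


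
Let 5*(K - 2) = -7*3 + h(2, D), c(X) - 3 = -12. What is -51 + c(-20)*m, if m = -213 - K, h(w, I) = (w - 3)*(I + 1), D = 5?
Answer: 9177/5 ≈ 1835.4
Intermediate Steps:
h(w, I) = (1 + I)*(-3 + w) (h(w, I) = (-3 + w)*(1 + I) = (1 + I)*(-3 + w))
c(X) = -9 (c(X) = 3 - 12 = -9)
K = -17/5 (K = 2 + (-7*3 + (-3 + 2 - 3*5 + 5*2))/5 = 2 + (-21 + (-3 + 2 - 15 + 10))/5 = 2 + (-21 - 6)/5 = 2 + (⅕)*(-27) = 2 - 27/5 = -17/5 ≈ -3.4000)
m = -1048/5 (m = -213 - 1*(-17/5) = -213 + 17/5 = -1048/5 ≈ -209.60)
-51 + c(-20)*m = -51 - 9*(-1048/5) = -51 + 9432/5 = 9177/5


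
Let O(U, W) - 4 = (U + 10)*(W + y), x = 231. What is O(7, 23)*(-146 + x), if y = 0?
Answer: 33575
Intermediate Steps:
O(U, W) = 4 + W*(10 + U) (O(U, W) = 4 + (U + 10)*(W + 0) = 4 + (10 + U)*W = 4 + W*(10 + U))
O(7, 23)*(-146 + x) = (4 + 10*23 + 7*23)*(-146 + 231) = (4 + 230 + 161)*85 = 395*85 = 33575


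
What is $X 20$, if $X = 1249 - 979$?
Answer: $5400$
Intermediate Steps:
$X = 270$
$X 20 = 270 \cdot 20 = 5400$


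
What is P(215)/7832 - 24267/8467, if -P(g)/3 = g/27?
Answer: -1712352701/596821896 ≈ -2.8691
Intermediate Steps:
P(g) = -g/9 (P(g) = -3*g/27 = -g/9)
P(215)/7832 - 24267/8467 = -1/9*215/7832 - 24267/8467 = -215/9*1/7832 - 24267*1/8467 = -215/70488 - 24267/8467 = -1712352701/596821896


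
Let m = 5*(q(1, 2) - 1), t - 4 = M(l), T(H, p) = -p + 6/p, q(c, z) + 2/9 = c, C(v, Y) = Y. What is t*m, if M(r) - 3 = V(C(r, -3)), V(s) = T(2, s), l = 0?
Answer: -80/9 ≈ -8.8889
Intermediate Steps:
q(c, z) = -2/9 + c
V(s) = -s + 6/s
M(r) = 4 (M(r) = 3 + (-1*(-3) + 6/(-3)) = 3 + (3 + 6*(-⅓)) = 3 + (3 - 2) = 3 + 1 = 4)
t = 8 (t = 4 + 4 = 8)
m = -10/9 (m = 5*((-2/9 + 1) - 1) = 5*(7/9 - 1) = 5*(-2/9) = -10/9 ≈ -1.1111)
t*m = 8*(-10/9) = -80/9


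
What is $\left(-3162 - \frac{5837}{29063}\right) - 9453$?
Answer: $- \frac{366635582}{29063} \approx -12615.0$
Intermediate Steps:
$\left(-3162 - \frac{5837}{29063}\right) - 9453 = - \frac{91903043}{29063} - 9453 = - \frac{366635582}{29063}$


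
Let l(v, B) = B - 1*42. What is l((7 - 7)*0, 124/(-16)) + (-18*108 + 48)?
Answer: -7783/4 ≈ -1945.8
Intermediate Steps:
l(v, B) = -42 + B (l(v, B) = B - 42 = -42 + B)
l((7 - 7)*0, 124/(-16)) + (-18*108 + 48) = (-42 + 124/(-16)) + (-18*108 + 48) = (-42 + 124*(-1/16)) + (-1944 + 48) = (-42 - 31/4) - 1896 = -199/4 - 1896 = -7783/4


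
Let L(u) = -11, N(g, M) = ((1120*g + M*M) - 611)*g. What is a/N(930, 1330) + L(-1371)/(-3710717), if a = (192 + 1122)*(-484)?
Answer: -388530298387/1616138946464015 ≈ -0.00024041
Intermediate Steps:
N(g, M) = g*(-611 + M² + 1120*g) (N(g, M) = ((1120*g + M²) - 611)*g = ((M² + 1120*g) - 611)*g = (-611 + M² + 1120*g)*g = g*(-611 + M² + 1120*g))
a = -635976 (a = 1314*(-484) = -635976)
a/N(930, 1330) + L(-1371)/(-3710717) = -635976*1/(930*(-611 + 1330² + 1120*930)) - 11/(-3710717) = -635976*1/(930*(-611 + 1768900 + 1041600)) - 11*(-1/3710717) = -635976/(930*2809889) + 11/3710717 = -635976/2613196770 + 11/3710717 = -635976*1/2613196770 + 11/3710717 = -105996/435532795 + 11/3710717 = -388530298387/1616138946464015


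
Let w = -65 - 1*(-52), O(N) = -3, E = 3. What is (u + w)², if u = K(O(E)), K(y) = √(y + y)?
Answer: (13 - I*√6)² ≈ 163.0 - 63.687*I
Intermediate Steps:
w = -13 (w = -65 + 52 = -13)
K(y) = √2*√y (K(y) = √(2*y) = √2*√y)
u = I*√6 (u = √2*√(-3) = √2*(I*√3) = I*√6 ≈ 2.4495*I)
(u + w)² = (I*√6 - 13)² = (-13 + I*√6)²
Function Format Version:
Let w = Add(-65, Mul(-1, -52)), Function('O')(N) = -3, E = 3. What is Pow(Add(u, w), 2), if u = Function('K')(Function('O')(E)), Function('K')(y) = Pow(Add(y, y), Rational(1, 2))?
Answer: Pow(Add(13, Mul(-1, I, Pow(6, Rational(1, 2)))), 2) ≈ Add(163.00, Mul(-63.687, I))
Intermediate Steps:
w = -13 (w = Add(-65, 52) = -13)
Function('K')(y) = Mul(Pow(2, Rational(1, 2)), Pow(y, Rational(1, 2))) (Function('K')(y) = Pow(Mul(2, y), Rational(1, 2)) = Mul(Pow(2, Rational(1, 2)), Pow(y, Rational(1, 2))))
u = Mul(I, Pow(6, Rational(1, 2))) (u = Mul(Pow(2, Rational(1, 2)), Pow(-3, Rational(1, 2))) = Mul(Pow(2, Rational(1, 2)), Mul(I, Pow(3, Rational(1, 2)))) = Mul(I, Pow(6, Rational(1, 2))) ≈ Mul(2.4495, I))
Pow(Add(u, w), 2) = Pow(Add(Mul(I, Pow(6, Rational(1, 2))), -13), 2) = Pow(Add(-13, Mul(I, Pow(6, Rational(1, 2)))), 2)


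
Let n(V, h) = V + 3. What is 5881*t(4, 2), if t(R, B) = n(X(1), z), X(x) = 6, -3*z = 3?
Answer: 52929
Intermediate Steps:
z = -1 (z = -⅓*3 = -1)
n(V, h) = 3 + V
t(R, B) = 9 (t(R, B) = 3 + 6 = 9)
5881*t(4, 2) = 5881*9 = 52929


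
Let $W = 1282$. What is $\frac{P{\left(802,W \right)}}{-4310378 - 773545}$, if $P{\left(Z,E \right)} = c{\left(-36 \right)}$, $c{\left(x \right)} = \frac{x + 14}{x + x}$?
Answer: $- \frac{11}{183021228} \approx -6.0102 \cdot 10^{-8}$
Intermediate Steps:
$c{\left(x \right)} = \frac{14 + x}{2 x}$
$P{\left(Z,E \right)} = \frac{11}{36}$ ($P{\left(Z,E \right)} = \frac{14 - 36}{2 \left(-36\right)} = \frac{1}{2} \left(- \frac{1}{36}\right) \left(-22\right) = \frac{11}{36}$)
$\frac{P{\left(802,W \right)}}{-4310378 - 773545} = \frac{11}{36 \left(-4310378 - 773545\right)} = \frac{11}{36 \left(-5083923\right)} = \frac{11}{36} \left(- \frac{1}{5083923}\right) = - \frac{11}{183021228}$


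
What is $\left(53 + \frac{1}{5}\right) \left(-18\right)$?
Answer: $- \frac{4788}{5} \approx -957.6$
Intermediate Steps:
$\left(53 + \frac{1}{5}\right) \left(-18\right) = \frac{266}{5} \left(-18\right) = - \frac{4788}{5}$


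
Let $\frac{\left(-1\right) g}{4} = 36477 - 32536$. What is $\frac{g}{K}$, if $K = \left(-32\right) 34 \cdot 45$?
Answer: $\frac{3941}{12240} \approx 0.32198$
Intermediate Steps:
$K = -48960$ ($K = \left(-1088\right) 45 = -48960$)
$g = -15764$ ($g = - 4 \left(36477 - 32536\right) = \left(-4\right) 3941 = -15764$)
$\frac{g}{K} = - \frac{15764}{-48960} = \left(-15764\right) \left(- \frac{1}{48960}\right) = \frac{3941}{12240}$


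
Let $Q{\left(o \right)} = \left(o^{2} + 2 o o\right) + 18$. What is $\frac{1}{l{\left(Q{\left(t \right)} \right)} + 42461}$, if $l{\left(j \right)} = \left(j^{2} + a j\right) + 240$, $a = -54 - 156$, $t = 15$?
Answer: $\frac{1}{377420} \approx 2.6496 \cdot 10^{-6}$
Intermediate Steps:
$Q{\left(o \right)} = 18 + 3 o^{2}$ ($Q{\left(o \right)} = \left(o^{2} + 2 o^{2}\right) + 18 = 3 o^{2} + 18 = 18 + 3 o^{2}$)
$a = -210$ ($a = -54 - 156 = -210$)
$l{\left(j \right)} = 240 + j^{2} - 210 j$ ($l{\left(j \right)} = \left(j^{2} - 210 j\right) + 240 = 240 + j^{2} - 210 j$)
$\frac{1}{l{\left(Q{\left(t \right)} \right)} + 42461} = \frac{1}{\left(240 + \left(18 + 3 \cdot 15^{2}\right)^{2} - 210 \left(18 + 3 \cdot 15^{2}\right)\right) + 42461} = \frac{1}{\left(240 + \left(18 + 3 \cdot 225\right)^{2} - 210 \left(18 + 3 \cdot 225\right)\right) + 42461} = \frac{1}{\left(240 + \left(18 + 675\right)^{2} - 210 \left(18 + 675\right)\right) + 42461} = \frac{1}{\left(240 + 693^{2} - 145530\right) + 42461} = \frac{1}{\left(240 + 480249 - 145530\right) + 42461} = \frac{1}{334959 + 42461} = \frac{1}{377420}$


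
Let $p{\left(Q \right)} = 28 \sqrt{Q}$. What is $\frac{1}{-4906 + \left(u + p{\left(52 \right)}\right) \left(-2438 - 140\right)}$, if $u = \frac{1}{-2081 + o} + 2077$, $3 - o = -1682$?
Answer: $- \frac{210110132826}{1115443171502389921} + \frac{5659803072 \sqrt{13}}{1115443171502389921} \approx -1.7007 \cdot 10^{-7}$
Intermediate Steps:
$o = 1685$ ($o = 3 - -1682 = 3 + 1682 = 1685$)
$u = \frac{822491}{396}$ ($u = \frac{1}{-2081 + 1685} + 2077 = \frac{1}{-396} + 2077 = - \frac{1}{396} + 2077 = \frac{822491}{396} \approx 2077.0$)
$\frac{1}{-4906 + \left(u + p{\left(52 \right)}\right) \left(-2438 - 140\right)} = \frac{1}{-4906 + \left(\frac{822491}{396} + 28 \sqrt{52}\right) \left(-2438 - 140\right)} = \frac{1}{-4906 + \left(\frac{822491}{396} + 28 \cdot 2 \sqrt{13}\right) \left(-2578\right)} = \frac{1}{-4906 + \left(\frac{822491}{396} + 56 \sqrt{13}\right) \left(-2578\right)} = \frac{1}{-4906 - \left(\frac{1060190899}{198} + 144368 \sqrt{13}\right)} = \frac{1}{- \frac{1061162287}{198} - 144368 \sqrt{13}}$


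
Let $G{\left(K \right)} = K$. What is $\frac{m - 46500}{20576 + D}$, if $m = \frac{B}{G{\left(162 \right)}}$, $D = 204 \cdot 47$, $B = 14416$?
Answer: $- \frac{939823}{610821} \approx -1.5386$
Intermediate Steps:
$D = 9588$
$m = \frac{7208}{81}$ ($m = \frac{14416}{162} = 14416 \cdot \frac{1}{162} = \frac{7208}{81} \approx 88.988$)
$\frac{m - 46500}{20576 + D} = \frac{\frac{7208}{81} - 46500}{20576 + 9588} = \frac{\frac{7208}{81} - 46500}{30164} = \left(\frac{7208}{81} - 46500\right) \frac{1}{30164} = \left(- \frac{3759292}{81}\right) \frac{1}{30164} = - \frac{939823}{610821}$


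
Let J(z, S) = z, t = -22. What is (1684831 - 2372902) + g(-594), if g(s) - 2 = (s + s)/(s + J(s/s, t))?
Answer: -408023729/593 ≈ -6.8807e+5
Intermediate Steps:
g(s) = 2 + 2*s/(1 + s) (g(s) = 2 + (s + s)/(s + s/s) = 2 + (2*s)/(s + 1) = 2 + (2*s)/(1 + s) = 2 + 2*s/(1 + s))
(1684831 - 2372902) + g(-594) = (1684831 - 2372902) + 2*(1 + 2*(-594))/(1 - 594) = -688071 + 2*(1 - 1188)/(-593) = -688071 + 2*(-1/593)*(-1187) = -688071 + 2374/593 = -408023729/593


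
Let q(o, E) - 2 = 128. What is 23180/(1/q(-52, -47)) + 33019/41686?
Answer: 125616625419/41686 ≈ 3.0134e+6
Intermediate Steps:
q(o, E) = 130 (q(o, E) = 2 + 128 = 130)
23180/(1/q(-52, -47)) + 33019/41686 = 23180/(1/130) + 33019/41686 = 23180/(1/130) + 33019*(1/41686) = 23180*130 + 33019/41686 = 3013400 + 33019/41686 = 125616625419/41686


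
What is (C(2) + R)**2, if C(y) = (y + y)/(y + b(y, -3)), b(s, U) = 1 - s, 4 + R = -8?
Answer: 64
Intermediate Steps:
R = -12 (R = -4 - 8 = -12)
C(y) = 2*y (C(y) = (y + y)/(y + (1 - y)) = (2*y)/1 = (2*y)*1 = 2*y)
(C(2) + R)**2 = (2*2 - 12)**2 = (4 - 12)**2 = (-8)**2 = 64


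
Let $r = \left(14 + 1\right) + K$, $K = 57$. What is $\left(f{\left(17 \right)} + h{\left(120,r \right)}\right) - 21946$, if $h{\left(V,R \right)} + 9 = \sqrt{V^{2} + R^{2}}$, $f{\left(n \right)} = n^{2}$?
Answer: $-21666 + 24 \sqrt{34} \approx -21526.0$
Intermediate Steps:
$r = 72$ ($r = \left(14 + 1\right) + 57 = 15 + 57 = 72$)
$h{\left(V,R \right)} = -9 + \sqrt{R^{2} + V^{2}}$ ($h{\left(V,R \right)} = -9 + \sqrt{V^{2} + R^{2}} = -9 + \sqrt{R^{2} + V^{2}}$)
$\left(f{\left(17 \right)} + h{\left(120,r \right)}\right) - 21946 = \left(17^{2} - \left(9 - \sqrt{72^{2} + 120^{2}}\right)\right) - 21946 = \left(289 - \left(9 - \sqrt{5184 + 14400}\right)\right) - 21946 = \left(289 - \left(9 - \sqrt{19584}\right)\right) - 21946 = \left(289 - \left(9 - 24 \sqrt{34}\right)\right) - 21946 = \left(280 + 24 \sqrt{34}\right) - 21946 = -21666 + 24 \sqrt{34}$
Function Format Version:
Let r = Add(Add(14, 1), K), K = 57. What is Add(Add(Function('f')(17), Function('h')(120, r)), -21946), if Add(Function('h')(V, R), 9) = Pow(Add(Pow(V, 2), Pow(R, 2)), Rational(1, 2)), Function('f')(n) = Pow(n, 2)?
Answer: Add(-21666, Mul(24, Pow(34, Rational(1, 2)))) ≈ -21526.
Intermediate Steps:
r = 72 (r = Add(Add(14, 1), 57) = Add(15, 57) = 72)
Function('h')(V, R) = Add(-9, Pow(Add(Pow(R, 2), Pow(V, 2)), Rational(1, 2))) (Function('h')(V, R) = Add(-9, Pow(Add(Pow(V, 2), Pow(R, 2)), Rational(1, 2))) = Add(-9, Pow(Add(Pow(R, 2), Pow(V, 2)), Rational(1, 2))))
Add(Add(Function('f')(17), Function('h')(120, r)), -21946) = Add(Add(Pow(17, 2), Add(-9, Pow(Add(Pow(72, 2), Pow(120, 2)), Rational(1, 2)))), -21946) = Add(Add(289, Add(-9, Pow(Add(5184, 14400), Rational(1, 2)))), -21946) = Add(Add(289, Add(-9, Pow(19584, Rational(1, 2)))), -21946) = Add(Add(289, Add(-9, Mul(24, Pow(34, Rational(1, 2))))), -21946) = Add(Add(280, Mul(24, Pow(34, Rational(1, 2)))), -21946) = Add(-21666, Mul(24, Pow(34, Rational(1, 2))))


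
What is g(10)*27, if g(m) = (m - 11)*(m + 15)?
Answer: -675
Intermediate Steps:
g(m) = (-11 + m)*(15 + m)
g(10)*27 = (-165 + 10² + 4*10)*27 = (-165 + 100 + 40)*27 = -25*27 = -675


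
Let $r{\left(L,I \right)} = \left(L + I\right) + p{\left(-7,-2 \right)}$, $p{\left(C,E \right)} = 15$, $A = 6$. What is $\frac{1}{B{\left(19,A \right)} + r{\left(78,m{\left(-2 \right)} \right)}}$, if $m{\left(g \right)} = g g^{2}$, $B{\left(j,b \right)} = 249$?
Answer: $\frac{1}{334} \approx 0.002994$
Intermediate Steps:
$m{\left(g \right)} = g^{3}$
$r{\left(L,I \right)} = 15 + I + L$ ($r{\left(L,I \right)} = \left(L + I\right) + 15 = \left(I + L\right) + 15 = 15 + I + L$)
$\frac{1}{B{\left(19,A \right)} + r{\left(78,m{\left(-2 \right)} \right)}} = \frac{1}{249 + \left(15 + \left(-2\right)^{3} + 78\right)} = \frac{1}{249 + \left(15 - 8 + 78\right)} = \frac{1}{249 + 85} = \frac{1}{334}$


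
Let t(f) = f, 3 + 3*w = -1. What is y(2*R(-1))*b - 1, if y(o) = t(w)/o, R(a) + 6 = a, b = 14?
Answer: ⅓ ≈ 0.33333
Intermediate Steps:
w = -4/3 (w = -1 + (⅓)*(-1) = -1 - ⅓ = -4/3 ≈ -1.3333)
R(a) = -6 + a
y(o) = -4/(3*o)
y(2*R(-1))*b - 1 = -4*1/(2*(-6 - 1))/3*14 - 1 = -4/(3*(2*(-7)))*14 - 1 = -4/3/(-14)*14 - 1 = -4/3*(-1/14)*14 - 1 = (2/21)*14 - 1 = 4/3 - 1 = ⅓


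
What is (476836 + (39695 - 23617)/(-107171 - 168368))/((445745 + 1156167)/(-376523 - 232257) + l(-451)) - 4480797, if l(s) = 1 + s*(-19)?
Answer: -804916437706132242603/179639121326104 ≈ -4.4807e+6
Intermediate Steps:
l(s) = 1 - 19*s
(476836 + (39695 - 23617)/(-107171 - 168368))/((445745 + 1156167)/(-376523 - 232257) + l(-451)) - 4480797 = (476836 + (39695 - 23617)/(-107171 - 168368))/((445745 + 1156167)/(-376523 - 232257) + (1 - 19*(-451))) - 4480797 = (476836 + 16078/(-275539))/(1601912/(-608780) + (1 + 8569)) - 4480797 = (476836 + 16078*(-1/275539))/(1601912*(-1/608780) + 8570) - 4480797 = (476836 - 16078/275539)/(-400478/152195 + 8570) - 4480797 = 131386898526/(275539*(1303910672/152195)) - 4480797 = (131386898526/275539)*(152195/1303910672) - 4480797 = 9998214510582285/179639121326104 - 4480797 = -804916437706132242603/179639121326104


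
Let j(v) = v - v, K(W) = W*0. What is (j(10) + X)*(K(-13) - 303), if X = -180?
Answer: 54540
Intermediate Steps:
K(W) = 0
j(v) = 0
(j(10) + X)*(K(-13) - 303) = (0 - 180)*(0 - 303) = -180*(-303) = 54540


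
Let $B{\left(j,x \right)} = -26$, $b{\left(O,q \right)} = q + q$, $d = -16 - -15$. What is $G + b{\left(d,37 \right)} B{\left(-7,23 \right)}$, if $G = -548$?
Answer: $-2472$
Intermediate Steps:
$d = -1$ ($d = -16 + 15 = -1$)
$b{\left(O,q \right)} = 2 q$
$G + b{\left(d,37 \right)} B{\left(-7,23 \right)} = -548 + 2 \cdot 37 \left(-26\right) = -548 + 74 \left(-26\right) = -548 - 1924 = -2472$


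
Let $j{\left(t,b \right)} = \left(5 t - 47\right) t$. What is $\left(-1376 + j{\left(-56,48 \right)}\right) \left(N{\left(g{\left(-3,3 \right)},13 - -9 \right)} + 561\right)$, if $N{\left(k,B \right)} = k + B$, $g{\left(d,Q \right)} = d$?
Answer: $9822880$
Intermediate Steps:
$j{\left(t,b \right)} = t \left(-47 + 5 t\right)$ ($j{\left(t,b \right)} = \left(-47 + 5 t\right) t = t \left(-47 + 5 t\right)$)
$N{\left(k,B \right)} = B + k$
$\left(-1376 + j{\left(-56,48 \right)}\right) \left(N{\left(g{\left(-3,3 \right)},13 - -9 \right)} + 561\right) = \left(-1376 - 56 \left(-47 + 5 \left(-56\right)\right)\right) \left(\left(\left(13 - -9\right) - 3\right) + 561\right) = \left(-1376 - 56 \left(-47 - 280\right)\right) \left(\left(\left(13 + 9\right) - 3\right) + 561\right) = \left(-1376 - -18312\right) \left(\left(22 - 3\right) + 561\right) = \left(-1376 + 18312\right) \left(19 + 561\right) = 16936 \cdot 580 = 9822880$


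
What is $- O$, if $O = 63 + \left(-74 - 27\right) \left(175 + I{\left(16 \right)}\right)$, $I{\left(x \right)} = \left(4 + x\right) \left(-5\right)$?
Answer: $7512$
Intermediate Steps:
$I{\left(x \right)} = -20 - 5 x$
$O = -7512$ ($O = 63 + \left(-74 - 27\right) \left(175 - 100\right) = 63 - 101 \left(175 - 100\right) = 63 - 7575 = -7512$)
$- O = \left(-1\right) \left(-7512\right) = 7512$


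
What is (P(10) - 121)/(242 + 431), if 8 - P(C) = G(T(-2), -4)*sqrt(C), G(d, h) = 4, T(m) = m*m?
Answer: -113/673 - 4*sqrt(10)/673 ≈ -0.18670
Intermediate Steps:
T(m) = m**2
P(C) = 8 - 4*sqrt(C)
(P(10) - 121)/(242 + 431) = ((8 - 4*sqrt(10)) - 121)/(242 + 431) = (-113 - 4*sqrt(10))/673 = (-113 - 4*sqrt(10))*(1/673) = -113/673 - 4*sqrt(10)/673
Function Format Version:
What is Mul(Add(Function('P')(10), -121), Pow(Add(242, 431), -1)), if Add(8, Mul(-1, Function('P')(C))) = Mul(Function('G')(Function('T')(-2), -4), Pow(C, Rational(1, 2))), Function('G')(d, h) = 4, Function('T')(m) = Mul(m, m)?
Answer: Add(Rational(-113, 673), Mul(Rational(-4, 673), Pow(10, Rational(1, 2)))) ≈ -0.18670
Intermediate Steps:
Function('T')(m) = Pow(m, 2)
Function('P')(C) = Add(8, Mul(-4, Pow(C, Rational(1, 2)))) (Function('P')(C) = Add(8, Mul(-1, Mul(4, Pow(C, Rational(1, 2))))) = Add(8, Mul(-4, Pow(C, Rational(1, 2)))))
Mul(Add(Function('P')(10), -121), Pow(Add(242, 431), -1)) = Mul(Add(Add(8, Mul(-4, Pow(10, Rational(1, 2)))), -121), Pow(Add(242, 431), -1)) = Mul(Add(-113, Mul(-4, Pow(10, Rational(1, 2)))), Pow(673, -1)) = Mul(Add(-113, Mul(-4, Pow(10, Rational(1, 2)))), Rational(1, 673)) = Add(Rational(-113, 673), Mul(Rational(-4, 673), Pow(10, Rational(1, 2))))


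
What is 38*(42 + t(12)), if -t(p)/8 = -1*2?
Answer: 2204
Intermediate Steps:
t(p) = 16 (t(p) = -(-8)*2 = -8*(-2) = 16)
38*(42 + t(12)) = 38*(42 + 16) = 38*58 = 2204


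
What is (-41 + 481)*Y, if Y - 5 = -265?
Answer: -114400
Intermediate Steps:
Y = -260 (Y = 5 - 265 = -260)
(-41 + 481)*Y = (-41 + 481)*(-260) = 440*(-260) = -114400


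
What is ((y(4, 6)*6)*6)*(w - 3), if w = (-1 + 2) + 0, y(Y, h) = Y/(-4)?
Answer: 72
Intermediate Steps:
y(Y, h) = -Y/4 (y(Y, h) = Y*(-¼) = -Y/4)
w = 1 (w = 1 + 0 = 1)
((y(4, 6)*6)*6)*(w - 3) = ((-¼*4*6)*6)*(1 - 3) = (-1*6*6)*(-2) = -6*6*(-2) = -36*(-2) = 72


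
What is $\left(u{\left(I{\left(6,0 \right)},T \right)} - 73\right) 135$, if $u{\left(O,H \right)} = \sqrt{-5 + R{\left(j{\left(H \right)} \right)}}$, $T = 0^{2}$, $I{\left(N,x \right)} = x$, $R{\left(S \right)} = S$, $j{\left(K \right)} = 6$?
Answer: $-9720$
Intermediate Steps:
$T = 0$
$u{\left(O,H \right)} = 1$ ($u{\left(O,H \right)} = \sqrt{-5 + 6} = \sqrt{1} = 1$)
$\left(u{\left(I{\left(6,0 \right)},T \right)} - 73\right) 135 = \left(1 - 73\right) 135 = \left(-72\right) 135 = -9720$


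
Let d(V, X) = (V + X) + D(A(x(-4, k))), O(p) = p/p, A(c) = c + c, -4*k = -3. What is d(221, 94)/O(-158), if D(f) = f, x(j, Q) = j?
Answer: 307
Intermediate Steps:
k = ¾ (k = -¼*(-3) = ¾ ≈ 0.75000)
A(c) = 2*c
O(p) = 1
d(V, X) = -8 + V + X (d(V, X) = (V + X) + 2*(-4) = (V + X) - 8 = -8 + V + X)
d(221, 94)/O(-158) = (-8 + 221 + 94)/1 = 307*1 = 307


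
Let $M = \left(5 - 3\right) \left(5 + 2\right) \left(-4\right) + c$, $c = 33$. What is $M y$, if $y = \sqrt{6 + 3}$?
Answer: $-69$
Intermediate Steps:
$M = -23$ ($M = \left(5 - 3\right) \left(5 + 2\right) \left(-4\right) + 33 = 2 \cdot 7 \left(-4\right) + 33 = 14 \left(-4\right) + 33 = -56 + 33 = -23$)
$y = 3$ ($y = \sqrt{9} = 3$)
$M y = \left(-23\right) 3 = -69$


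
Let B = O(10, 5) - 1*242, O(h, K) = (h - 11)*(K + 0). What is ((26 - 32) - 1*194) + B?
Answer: -447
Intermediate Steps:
O(h, K) = K*(-11 + h) (O(h, K) = (-11 + h)*K = K*(-11 + h))
B = -247 (B = 5*(-11 + 10) - 1*242 = 5*(-1) - 242 = -5 - 242 = -247)
((26 - 32) - 1*194) + B = ((26 - 32) - 1*194) - 247 = (-6 - 194) - 247 = -200 - 247 = -447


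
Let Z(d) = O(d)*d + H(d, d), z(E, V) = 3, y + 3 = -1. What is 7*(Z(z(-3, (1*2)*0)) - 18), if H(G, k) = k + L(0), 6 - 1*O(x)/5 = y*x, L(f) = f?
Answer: 1785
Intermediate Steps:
y = -4 (y = -3 - 1 = -4)
O(x) = 30 + 20*x (O(x) = 30 - (-20)*x = 30 + 20*x)
H(G, k) = k (H(G, k) = k + 0 = k)
Z(d) = d + d*(30 + 20*d) (Z(d) = (30 + 20*d)*d + d = d*(30 + 20*d) + d = d + d*(30 + 20*d))
7*(Z(z(-3, (1*2)*0)) - 18) = 7*(3*(31 + 20*3) - 18) = 7*(3*(31 + 60) - 18) = 7*(3*91 - 18) = 7*(273 - 18) = 7*255 = 1785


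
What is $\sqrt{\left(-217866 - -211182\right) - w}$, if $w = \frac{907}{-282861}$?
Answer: $\frac{i \sqrt{59420987952293}}{94287} \approx 81.756 i$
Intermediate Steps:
$w = - \frac{907}{282861}$ ($w = 907 \left(- \frac{1}{282861}\right) = - \frac{907}{282861} \approx -0.0032065$)
$\sqrt{\left(-217866 - -211182\right) - w} = \sqrt{\left(-217866 - -211182\right) - - \frac{907}{282861}} = \sqrt{\left(-217866 + 211182\right) + \frac{907}{282861}} = \sqrt{-6684 + \frac{907}{282861}} = \sqrt{- \frac{1890642017}{282861}} = \frac{i \sqrt{59420987952293}}{94287}$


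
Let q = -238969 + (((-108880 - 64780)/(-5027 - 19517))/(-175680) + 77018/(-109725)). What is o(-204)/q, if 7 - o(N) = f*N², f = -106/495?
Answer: -70327309431375360/1884364205970584501 ≈ -0.037322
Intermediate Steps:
f = -106/495 (f = -106*1/495 = -106/495 ≈ -0.21414)
o(N) = 7 + 106*N²/495 (o(N) = 7 - (-106)*N²/495 = 7 + 106*N²/495)
q = -1884364205970584501/7885368691200 (q = -238969 + (-173660/(-24544)*(-1/175680) + 77018*(-1/109725)) = -238969 + (-173660*(-1/24544)*(-1/175680) - 77018/109725) = -238969 + ((43415/6136)*(-1/175680) - 77018/109725) = -238969 + (-8683/215594496 - 77018/109725) = -238969 - 5535203211701/7885368691200 = -1884364205970584501/7885368691200 ≈ -2.3897e+5)
o(-204)/q = (7 + (106/495)*(-204)²)/(-1884364205970584501/7885368691200) = (7 + (106/495)*41616)*(-7885368691200/1884364205970584501) = (7 + 490144/55)*(-7885368691200/1884364205970584501) = (490529/55)*(-7885368691200/1884364205970584501) = -70327309431375360/1884364205970584501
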